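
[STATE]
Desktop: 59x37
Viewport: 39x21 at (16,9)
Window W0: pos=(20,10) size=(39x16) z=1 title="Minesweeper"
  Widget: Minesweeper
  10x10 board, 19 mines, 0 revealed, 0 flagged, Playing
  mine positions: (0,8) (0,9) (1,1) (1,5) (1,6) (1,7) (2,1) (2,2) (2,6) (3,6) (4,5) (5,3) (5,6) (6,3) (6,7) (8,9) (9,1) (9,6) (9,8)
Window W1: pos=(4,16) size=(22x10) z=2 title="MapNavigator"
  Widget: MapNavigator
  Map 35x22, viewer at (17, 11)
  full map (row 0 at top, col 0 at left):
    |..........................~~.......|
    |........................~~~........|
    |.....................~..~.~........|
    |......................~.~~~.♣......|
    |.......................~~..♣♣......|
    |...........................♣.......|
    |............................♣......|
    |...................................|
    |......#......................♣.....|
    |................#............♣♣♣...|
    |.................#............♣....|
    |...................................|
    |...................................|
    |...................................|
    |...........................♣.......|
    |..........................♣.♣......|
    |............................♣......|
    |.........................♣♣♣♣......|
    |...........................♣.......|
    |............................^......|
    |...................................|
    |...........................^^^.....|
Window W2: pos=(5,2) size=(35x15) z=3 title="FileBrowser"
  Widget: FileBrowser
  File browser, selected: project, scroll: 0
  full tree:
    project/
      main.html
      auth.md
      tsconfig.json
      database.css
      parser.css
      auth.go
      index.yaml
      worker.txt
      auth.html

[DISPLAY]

se.css                 ┃               
.css                   ┃━━━━━━━━━━━━━━━
o                      ┃               
yaml                   ┃───────────────
.txt                   ┃               
tml                    ┃               
                       ┃               
━━━━━━━━━━━━━━━━━━━━━━━┛               
or       ┃■■■■■                        
─────────┨■■■■■                        
.........┃■■■■■                        
.........┃■■■■■                        
.........┃■■■■■                        
.........┃■■■■■                        
.........┃                             
.........┃                             
━━━━━━━━━┛━━━━━━━━━━━━━━━━━━━━━━━━━━━━━
                                       
                                       
                                       
                                       


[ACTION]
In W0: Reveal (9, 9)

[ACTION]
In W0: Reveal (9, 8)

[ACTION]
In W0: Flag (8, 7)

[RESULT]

se.css                 ┃               
.css                   ┃━━━━━━━━━━━━━━━
o                      ┃               
yaml                   ┃───────────────
.txt                   ┃               
tml                    ┃               
                       ┃               
━━━━━━━━━━━━━━━━━━━━━━━┛               
or       ┃✹■■■■                        
─────────┨■✹■■■                        
.........┃■■✹■■                        
.........┃■■■■■                        
.........┃■■■■✹                        
.........┃■✹■✹2                        
.........┃                             
.........┃                             
━━━━━━━━━┛━━━━━━━━━━━━━━━━━━━━━━━━━━━━━
                                       
                                       
                                       
                                       


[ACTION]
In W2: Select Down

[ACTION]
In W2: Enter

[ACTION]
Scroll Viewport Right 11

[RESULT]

ss                 ┃                   
                   ┃━━━━━━━━━━━━━━━━━━┓
                   ┃                  ┃
                   ┃──────────────────┨
                   ┃                  ┃
                   ┃                  ┃
                   ┃                  ┃
━━━━━━━━━━━━━━━━━━━┛                  ┃
     ┃✹■■■■                           ┃
─────┨■✹■■■                           ┃
.....┃■■✹■■                           ┃
.....┃■■■■■                           ┃
.....┃■■■■✹                           ┃
.....┃■✹■✹2                           ┃
.....┃                                ┃
.....┃                                ┃
━━━━━┛━━━━━━━━━━━━━━━━━━━━━━━━━━━━━━━━┛
                                       
                                       
                                       
                                       


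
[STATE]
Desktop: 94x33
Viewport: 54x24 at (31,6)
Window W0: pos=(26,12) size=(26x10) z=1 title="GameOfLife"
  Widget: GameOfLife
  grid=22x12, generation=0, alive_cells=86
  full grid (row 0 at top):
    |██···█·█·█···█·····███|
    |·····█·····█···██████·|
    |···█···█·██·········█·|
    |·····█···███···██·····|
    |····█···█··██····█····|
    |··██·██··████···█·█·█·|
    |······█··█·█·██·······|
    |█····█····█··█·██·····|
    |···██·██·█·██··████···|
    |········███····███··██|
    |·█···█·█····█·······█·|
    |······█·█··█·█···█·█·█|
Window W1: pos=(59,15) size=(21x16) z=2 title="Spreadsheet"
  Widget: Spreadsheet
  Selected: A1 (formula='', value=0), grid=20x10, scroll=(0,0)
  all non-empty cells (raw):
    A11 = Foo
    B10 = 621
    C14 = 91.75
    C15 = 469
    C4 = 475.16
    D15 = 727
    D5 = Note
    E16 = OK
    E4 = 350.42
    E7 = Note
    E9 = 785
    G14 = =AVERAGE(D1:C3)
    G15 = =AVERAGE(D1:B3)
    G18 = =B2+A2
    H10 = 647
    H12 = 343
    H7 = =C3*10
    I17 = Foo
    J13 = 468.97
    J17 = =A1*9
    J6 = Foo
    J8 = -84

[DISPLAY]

                                                      
                                                      
                                                      
                                                      
                                                      
                                                      
━━━━━━━━━━━━━━━━━━━━┓                                 
eOfLife             ┃                                 
────────────────────┨                                 
 0                  ┃       ┏━━━━━━━━━━━━━━━━━━━┓     
·█···███···██·····  ┃       ┃ Spreadsheet       ┃     
█···█··██····█····  ┃       ┠───────────────────┨     
·██··████···█·█·█·  ┃       ┃A1:                ┃     
··█··█·█·██·······  ┃       ┃       A       B   ┃     
·█····█··█·██·····  ┃       ┃-------------------┃     
━━━━━━━━━━━━━━━━━━━━┛       ┃  1      [0]       ┃     
                            ┃  2        0       ┃     
                            ┃  3        0       ┃     
                            ┃  4        0       ┃     
                            ┃  5        0       ┃     
                            ┃  6        0       ┃     
                            ┃  7        0       ┃     
                            ┃  8        0       ┃     
                            ┃  9        0       ┃     


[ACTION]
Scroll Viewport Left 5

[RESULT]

                                                      
                                                      
                                                      
                                                      
                                                      
                                                      
┏━━━━━━━━━━━━━━━━━━━━━━━━┓                            
┃ GameOfLife             ┃                            
┠────────────────────────┨                            
┃Gen: 0                  ┃       ┏━━━━━━━━━━━━━━━━━━━┓
┃·····█···███···██·····  ┃       ┃ Spreadsheet       ┃
┃····█···█··██····█····  ┃       ┠───────────────────┨
┃··██·██··████···█·█·█·  ┃       ┃A1:                ┃
┃······█··█·█·██·······  ┃       ┃       A       B   ┃
┃█····█····█··█·██·····  ┃       ┃-------------------┃
┗━━━━━━━━━━━━━━━━━━━━━━━━┛       ┃  1      [0]       ┃
                                 ┃  2        0       ┃
                                 ┃  3        0       ┃
                                 ┃  4        0       ┃
                                 ┃  5        0       ┃
                                 ┃  6        0       ┃
                                 ┃  7        0       ┃
                                 ┃  8        0       ┃
                                 ┃  9        0       ┃


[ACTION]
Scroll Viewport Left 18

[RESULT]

                                                      
                                                      
                                                      
                                                      
                                                      
                                                      
                  ┏━━━━━━━━━━━━━━━━━━━━━━━━┓          
                  ┃ GameOfLife             ┃          
                  ┠────────────────────────┨          
                  ┃Gen: 0                  ┃       ┏━━
                  ┃·····█···███···██·····  ┃       ┃ S
                  ┃····█···█··██····█····  ┃       ┠──
                  ┃··██·██··████···█·█·█·  ┃       ┃A1
                  ┃······█··█·█·██·······  ┃       ┃  
                  ┃█····█····█··█·██·····  ┃       ┃--
                  ┗━━━━━━━━━━━━━━━━━━━━━━━━┛       ┃  
                                                   ┃  
                                                   ┃  
                                                   ┃  
                                                   ┃  
                                                   ┃  
                                                   ┃  
                                                   ┃  
                                                   ┃  


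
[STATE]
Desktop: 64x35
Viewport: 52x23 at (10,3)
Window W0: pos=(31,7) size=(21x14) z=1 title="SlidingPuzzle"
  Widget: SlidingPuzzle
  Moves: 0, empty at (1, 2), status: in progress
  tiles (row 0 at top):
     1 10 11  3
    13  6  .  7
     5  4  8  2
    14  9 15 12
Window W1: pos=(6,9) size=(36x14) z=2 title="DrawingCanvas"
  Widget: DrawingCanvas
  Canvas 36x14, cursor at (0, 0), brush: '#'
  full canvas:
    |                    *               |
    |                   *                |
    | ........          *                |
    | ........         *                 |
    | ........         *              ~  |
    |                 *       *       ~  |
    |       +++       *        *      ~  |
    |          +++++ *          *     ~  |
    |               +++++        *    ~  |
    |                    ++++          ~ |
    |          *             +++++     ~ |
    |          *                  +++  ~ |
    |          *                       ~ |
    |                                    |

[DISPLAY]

                                                    
                                                    
                                                    
                                                    
                     ┏━━━━━━━━━━━━━━━━━━━┓          
                     ┃ SlidingPuzzle     ┃          
━━━━━━━━━━━━━━━━━━━━━━━━━━━━━━━┓─────────┨          
awingCanvas                    ┃┬────┬───┃          
───────────────────────────────┨│ 11 │  3┃          
                 *             ┃┼────┼───┃          
                *              ┃│    │  7┃          
......          *              ┃┼────┼───┃          
......         *               ┃│  8 │  2┃          
......         *              ~┃┼────┼───┃          
              *       *       ~┃│ 15 │ 12┃          
    +++       *        *      ~┃┴────┴───┃          
       +++++ *          *     ~┃         ┃          
            +++++        *    ~┃━━━━━━━━━┛          
                 ++++          ┃                    
━━━━━━━━━━━━━━━━━━━━━━━━━━━━━━━┛                    
                                                    
                                                    
                                                    


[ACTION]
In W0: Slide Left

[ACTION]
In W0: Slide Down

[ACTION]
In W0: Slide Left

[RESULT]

                                                    
                                                    
                                                    
                                                    
                     ┏━━━━━━━━━━━━━━━━━━━┓          
                     ┃ SlidingPuzzle     ┃          
━━━━━━━━━━━━━━━━━━━━━━━━━━━━━━━┓─────────┨          
awingCanvas                    ┃┬────┬───┃          
───────────────────────────────┨│ 11 │   ┃          
                 *             ┃┼────┼───┃          
                *              ┃│  7 │  3┃          
......          *              ┃┼────┼───┃          
......         *               ┃│  8 │  2┃          
......         *              ~┃┼────┼───┃          
              *       *       ~┃│ 15 │ 12┃          
    +++       *        *      ~┃┴────┴───┃          
       +++++ *          *     ~┃         ┃          
            +++++        *    ~┃━━━━━━━━━┛          
                 ++++          ┃                    
━━━━━━━━━━━━━━━━━━━━━━━━━━━━━━━┛                    
                                                    
                                                    
                                                    


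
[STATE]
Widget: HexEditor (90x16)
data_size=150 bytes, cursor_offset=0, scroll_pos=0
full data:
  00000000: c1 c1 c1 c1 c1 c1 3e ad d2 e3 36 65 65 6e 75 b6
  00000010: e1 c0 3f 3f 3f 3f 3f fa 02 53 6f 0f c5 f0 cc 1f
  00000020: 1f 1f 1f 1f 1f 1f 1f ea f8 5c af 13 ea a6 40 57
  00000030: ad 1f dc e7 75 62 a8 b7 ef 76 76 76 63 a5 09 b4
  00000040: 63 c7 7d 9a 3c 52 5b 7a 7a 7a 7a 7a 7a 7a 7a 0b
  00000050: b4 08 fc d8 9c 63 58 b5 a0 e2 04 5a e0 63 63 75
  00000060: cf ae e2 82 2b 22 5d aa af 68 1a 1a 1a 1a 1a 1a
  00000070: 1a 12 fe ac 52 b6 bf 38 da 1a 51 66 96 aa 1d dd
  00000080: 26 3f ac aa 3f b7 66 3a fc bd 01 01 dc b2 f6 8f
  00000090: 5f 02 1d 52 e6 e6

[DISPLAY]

00000000  C1 c1 c1 c1 c1 c1 3e ad  d2 e3 36 65 65 6e 75 b6  |......>...6eenu.|            
00000010  e1 c0 3f 3f 3f 3f 3f fa  02 53 6f 0f c5 f0 cc 1f  |..?????..So.....|            
00000020  1f 1f 1f 1f 1f 1f 1f ea  f8 5c af 13 ea a6 40 57  |.........\....@W|            
00000030  ad 1f dc e7 75 62 a8 b7  ef 76 76 76 63 a5 09 b4  |....ub...vvvc...|            
00000040  63 c7 7d 9a 3c 52 5b 7a  7a 7a 7a 7a 7a 7a 7a 0b  |c.}.<R[zzzzzzzz.|            
00000050  b4 08 fc d8 9c 63 58 b5  a0 e2 04 5a e0 63 63 75  |.....cX....Z.ccu|            
00000060  cf ae e2 82 2b 22 5d aa  af 68 1a 1a 1a 1a 1a 1a  |....+"]..h......|            
00000070  1a 12 fe ac 52 b6 bf 38  da 1a 51 66 96 aa 1d dd  |....R..8..Qf....|            
00000080  26 3f ac aa 3f b7 66 3a  fc bd 01 01 dc b2 f6 8f  |&?..?.f:........|            
00000090  5f 02 1d 52 e6 e6                                 |_..R..          |            
                                                                                          
                                                                                          
                                                                                          
                                                                                          
                                                                                          
                                                                                          


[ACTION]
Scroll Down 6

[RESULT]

00000060  cf ae e2 82 2b 22 5d aa  af 68 1a 1a 1a 1a 1a 1a  |....+"]..h......|            
00000070  1a 12 fe ac 52 b6 bf 38  da 1a 51 66 96 aa 1d dd  |....R..8..Qf....|            
00000080  26 3f ac aa 3f b7 66 3a  fc bd 01 01 dc b2 f6 8f  |&?..?.f:........|            
00000090  5f 02 1d 52 e6 e6                                 |_..R..          |            
                                                                                          
                                                                                          
                                                                                          
                                                                                          
                                                                                          
                                                                                          
                                                                                          
                                                                                          
                                                                                          
                                                                                          
                                                                                          
                                                                                          


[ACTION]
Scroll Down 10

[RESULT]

00000090  5f 02 1d 52 e6 e6                                 |_..R..          |            
                                                                                          
                                                                                          
                                                                                          
                                                                                          
                                                                                          
                                                                                          
                                                                                          
                                                                                          
                                                                                          
                                                                                          
                                                                                          
                                                                                          
                                                                                          
                                                                                          
                                                                                          


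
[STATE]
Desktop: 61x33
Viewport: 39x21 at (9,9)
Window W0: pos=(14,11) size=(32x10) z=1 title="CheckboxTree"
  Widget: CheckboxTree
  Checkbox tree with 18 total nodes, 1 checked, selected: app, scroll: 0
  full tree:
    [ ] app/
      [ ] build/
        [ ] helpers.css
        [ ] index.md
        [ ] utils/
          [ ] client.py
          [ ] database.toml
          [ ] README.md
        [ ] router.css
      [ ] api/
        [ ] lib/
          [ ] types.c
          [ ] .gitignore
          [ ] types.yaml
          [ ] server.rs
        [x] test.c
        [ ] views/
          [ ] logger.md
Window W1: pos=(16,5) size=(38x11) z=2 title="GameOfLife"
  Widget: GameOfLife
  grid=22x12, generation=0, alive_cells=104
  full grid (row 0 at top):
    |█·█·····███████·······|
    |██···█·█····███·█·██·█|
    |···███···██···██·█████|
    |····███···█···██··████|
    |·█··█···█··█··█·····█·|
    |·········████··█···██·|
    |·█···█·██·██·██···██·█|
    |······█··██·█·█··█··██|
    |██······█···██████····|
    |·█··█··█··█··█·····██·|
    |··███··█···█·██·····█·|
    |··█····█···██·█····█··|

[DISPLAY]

       ┃····███···█···██··████         
       ┃·█··█···█··█··█·····█·         
     ┏━┃·········████··█···██·         
     ┃ ┃·█···█·██·██·██···██·█         
     ┠─┃······█··██·█·█··█··██         
     ┃>┃██······█···██████····         
     ┃ ┗━━━━━━━━━━━━━━━━━━━━━━━━━━━━━━━
     ┃     [ ] helpers.css          ┃  
     ┃     [ ] index.md             ┃  
     ┃     [ ] utils/               ┃  
     ┃       [ ] client.py          ┃  
     ┗━━━━━━━━━━━━━━━━━━━━━━━━━━━━━━┛  
                                       
                                       
                                       
                                       
                                       
                                       
                                       
                                       
                                       


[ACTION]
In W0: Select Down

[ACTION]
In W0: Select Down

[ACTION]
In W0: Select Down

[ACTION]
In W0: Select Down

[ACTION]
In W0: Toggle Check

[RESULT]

       ┃····███···█···██··████         
       ┃·█··█···█··█··█·····█·         
     ┏━┃·········████··█···██·         
     ┃ ┃·█···█·██·██·██···██·█         
     ┠─┃······█··██·█·█··█··██         
     ┃ ┃██······█···██████····         
     ┃ ┗━━━━━━━━━━━━━━━━━━━━━━━━━━━━━━━
     ┃     [ ] helpers.css          ┃  
     ┃     [ ] index.md             ┃  
     ┃>    [x] utils/               ┃  
     ┃       [x] client.py          ┃  
     ┗━━━━━━━━━━━━━━━━━━━━━━━━━━━━━━┛  
                                       
                                       
                                       
                                       
                                       
                                       
                                       
                                       
                                       


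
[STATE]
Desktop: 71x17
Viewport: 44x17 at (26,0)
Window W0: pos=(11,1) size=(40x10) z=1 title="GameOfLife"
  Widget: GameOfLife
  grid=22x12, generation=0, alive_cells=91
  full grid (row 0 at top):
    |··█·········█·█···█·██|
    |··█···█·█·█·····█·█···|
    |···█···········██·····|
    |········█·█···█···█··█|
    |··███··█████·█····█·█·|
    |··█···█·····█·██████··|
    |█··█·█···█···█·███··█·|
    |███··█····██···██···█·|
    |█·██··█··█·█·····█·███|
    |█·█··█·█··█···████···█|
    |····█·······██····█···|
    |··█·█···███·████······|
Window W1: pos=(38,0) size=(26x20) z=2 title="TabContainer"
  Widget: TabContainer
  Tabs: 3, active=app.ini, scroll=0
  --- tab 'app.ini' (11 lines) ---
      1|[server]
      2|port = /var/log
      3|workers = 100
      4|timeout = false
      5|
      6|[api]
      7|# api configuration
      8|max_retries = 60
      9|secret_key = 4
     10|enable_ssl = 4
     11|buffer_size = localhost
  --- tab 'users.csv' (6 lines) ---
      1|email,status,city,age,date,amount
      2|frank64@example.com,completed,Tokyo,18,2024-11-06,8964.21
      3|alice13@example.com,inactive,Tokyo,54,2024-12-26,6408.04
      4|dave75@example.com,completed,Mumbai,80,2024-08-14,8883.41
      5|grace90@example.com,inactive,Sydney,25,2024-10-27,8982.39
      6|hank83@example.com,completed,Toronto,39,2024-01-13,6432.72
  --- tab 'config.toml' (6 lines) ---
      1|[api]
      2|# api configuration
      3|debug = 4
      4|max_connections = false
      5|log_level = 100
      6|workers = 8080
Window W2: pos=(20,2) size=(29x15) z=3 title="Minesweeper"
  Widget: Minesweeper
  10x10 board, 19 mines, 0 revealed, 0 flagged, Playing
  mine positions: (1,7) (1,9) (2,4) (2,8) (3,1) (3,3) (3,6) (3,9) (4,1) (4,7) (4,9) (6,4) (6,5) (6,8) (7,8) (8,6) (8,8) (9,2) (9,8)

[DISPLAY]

            ┏━━━━━━━━━━━━━━━━━━━━━━━━┓      
━━━━━━━━━━━━┃ TabContainer           ┃      
━━━━━━━━━━━━━━━━━━━━━━┓──────────────┨      
sweeper               ┃ users.csv │ c┃      
──────────────────────┨──────────────┃      
■■■■■                 ┃              ┃      
■■■■■                 ┃r/log         ┃      
■■■■■                 ┃100           ┃      
■■■■■                 ┃false         ┃      
■■■■■                 ┃              ┃      
■■■■■                 ┃              ┃      
■■■■■                 ┃iguration     ┃      
■■■■■                 ┃s = 60        ┃      
■■■■■                 ┃ = 4          ┃      
■■■■■                 ┃ = 4          ┃      
                      ┃e = localhost ┃      
━━━━━━━━━━━━━━━━━━━━━━┛              ┃      


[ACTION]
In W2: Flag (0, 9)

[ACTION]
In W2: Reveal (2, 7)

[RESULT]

            ┏━━━━━━━━━━━━━━━━━━━━━━━━┓      
━━━━━━━━━━━━┃ TabContainer           ┃      
━━━━━━━━━━━━━━━━━━━━━━┓──────────────┨      
sweeper               ┃ users.csv │ c┃      
──────────────────────┨──────────────┃      
■■■■⚑                 ┃              ┃      
■■■■■                 ┃r/log         ┃      
■■3■■                 ┃100           ┃      
■■■■■                 ┃false         ┃      
■■■■■                 ┃              ┃      
■■■■■                 ┃              ┃      
■■■■■                 ┃iguration     ┃      
■■■■■                 ┃s = 60        ┃      
■■■■■                 ┃ = 4          ┃      
■■■■■                 ┃ = 4          ┃      
                      ┃e = localhost ┃      
━━━━━━━━━━━━━━━━━━━━━━┛              ┃      


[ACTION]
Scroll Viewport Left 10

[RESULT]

                      ┏━━━━━━━━━━━━━━━━━━━━━
━━━━━━━━━━━━━━━━━━━━━━┃ TabContainer        
eOfL┏━━━━━━━━━━━━━━━━━━━━━━━━━━━┓───────────
────┃ Minesweeper               ┃ users.csv 
 0  ┠───────────────────────────┨───────────
····┃■■■■■■■■■⚑                 ┃           
█··█┃■■■■■■■■■■                 ┃r/log      
··█·┃■■■■■■■3■■                 ┃100        
·█··┃■■■■■■■■■■                 ┃false      
·█··┃■■■■■■■■■■                 ┃           
━━━━┃■■■■■■■■■■                 ┃           
    ┃■■■■■■■■■■                 ┃iguration  
    ┃■■■■■■■■■■                 ┃s = 60     
    ┃■■■■■■■■■■                 ┃ = 4       
    ┃■■■■■■■■■■                 ┃ = 4       
    ┃                           ┃e = localho
    ┗━━━━━━━━━━━━━━━━━━━━━━━━━━━┛           


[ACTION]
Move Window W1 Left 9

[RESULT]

             ┏━━━━━━━━━━━━━━━━━━━━━━━━┓     
━━━━━━━━━━━━━┃ TabContainer           ┃     
eOfL┏━━━━━━━━━━━━━━━━━━━━━━━━━━━┓─────┨     
────┃ Minesweeper               ┃v │ c┃     
 0  ┠───────────────────────────┨─────┃     
····┃■■■■■■■■■⚑                 ┃     ┃     
█··█┃■■■■■■■■■■                 ┃     ┃     
··█·┃■■■■■■■3■■                 ┃     ┃     
·█··┃■■■■■■■■■■                 ┃     ┃     
·█··┃■■■■■■■■■■                 ┃     ┃     
━━━━┃■■■■■■■■■■                 ┃     ┃     
    ┃■■■■■■■■■■                 ┃     ┃     
    ┃■■■■■■■■■■                 ┃     ┃     
    ┃■■■■■■■■■■                 ┃     ┃     
    ┃■■■■■■■■■■                 ┃     ┃     
    ┃                           ┃host ┃     
    ┗━━━━━━━━━━━━━━━━━━━━━━━━━━━┛     ┃     


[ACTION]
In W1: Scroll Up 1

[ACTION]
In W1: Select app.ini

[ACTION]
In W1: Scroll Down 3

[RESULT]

             ┏━━━━━━━━━━━━━━━━━━━━━━━━┓     
━━━━━━━━━━━━━┃ TabContainer           ┃     
eOfL┏━━━━━━━━━━━━━━━━━━━━━━━━━━━┓─────┨     
────┃ Minesweeper               ┃v │ c┃     
 0  ┠───────────────────────────┨─────┃     
····┃■■■■■■■■■⚑                 ┃     ┃     
█··█┃■■■■■■■■■■                 ┃     ┃     
··█·┃■■■■■■■3■■                 ┃     ┃     
·█··┃■■■■■■■■■■                 ┃     ┃     
·█··┃■■■■■■■■■■                 ┃     ┃     
━━━━┃■■■■■■■■■■                 ┃     ┃     
    ┃■■■■■■■■■■                 ┃     ┃     
    ┃■■■■■■■■■■                 ┃host ┃     
    ┃■■■■■■■■■■                 ┃     ┃     
    ┃■■■■■■■■■■                 ┃     ┃     
    ┃                           ┃     ┃     
    ┗━━━━━━━━━━━━━━━━━━━━━━━━━━━┛     ┃     


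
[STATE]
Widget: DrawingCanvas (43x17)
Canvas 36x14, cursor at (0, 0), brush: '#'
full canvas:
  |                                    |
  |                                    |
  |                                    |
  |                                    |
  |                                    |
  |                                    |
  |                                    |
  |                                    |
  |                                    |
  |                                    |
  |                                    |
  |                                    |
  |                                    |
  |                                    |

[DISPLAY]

+                                          
                                           
                                           
                                           
                                           
                                           
                                           
                                           
                                           
                                           
                                           
                                           
                                           
                                           
                                           
                                           
                                           


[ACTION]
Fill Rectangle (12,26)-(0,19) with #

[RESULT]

+                  ########                
                   ########                
                   ########                
                   ########                
                   ########                
                   ########                
                   ########                
                   ########                
                   ########                
                   ########                
                   ########                
                   ########                
                   ########                
                                           
                                           
                                           
                                           


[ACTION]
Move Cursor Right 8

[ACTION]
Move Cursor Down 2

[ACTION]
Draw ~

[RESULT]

                   ########                
                   ########                
        ~          ########                
                   ########                
                   ########                
                   ########                
                   ########                
                   ########                
                   ########                
                   ########                
                   ########                
                   ########                
                   ########                
                                           
                                           
                                           
                                           


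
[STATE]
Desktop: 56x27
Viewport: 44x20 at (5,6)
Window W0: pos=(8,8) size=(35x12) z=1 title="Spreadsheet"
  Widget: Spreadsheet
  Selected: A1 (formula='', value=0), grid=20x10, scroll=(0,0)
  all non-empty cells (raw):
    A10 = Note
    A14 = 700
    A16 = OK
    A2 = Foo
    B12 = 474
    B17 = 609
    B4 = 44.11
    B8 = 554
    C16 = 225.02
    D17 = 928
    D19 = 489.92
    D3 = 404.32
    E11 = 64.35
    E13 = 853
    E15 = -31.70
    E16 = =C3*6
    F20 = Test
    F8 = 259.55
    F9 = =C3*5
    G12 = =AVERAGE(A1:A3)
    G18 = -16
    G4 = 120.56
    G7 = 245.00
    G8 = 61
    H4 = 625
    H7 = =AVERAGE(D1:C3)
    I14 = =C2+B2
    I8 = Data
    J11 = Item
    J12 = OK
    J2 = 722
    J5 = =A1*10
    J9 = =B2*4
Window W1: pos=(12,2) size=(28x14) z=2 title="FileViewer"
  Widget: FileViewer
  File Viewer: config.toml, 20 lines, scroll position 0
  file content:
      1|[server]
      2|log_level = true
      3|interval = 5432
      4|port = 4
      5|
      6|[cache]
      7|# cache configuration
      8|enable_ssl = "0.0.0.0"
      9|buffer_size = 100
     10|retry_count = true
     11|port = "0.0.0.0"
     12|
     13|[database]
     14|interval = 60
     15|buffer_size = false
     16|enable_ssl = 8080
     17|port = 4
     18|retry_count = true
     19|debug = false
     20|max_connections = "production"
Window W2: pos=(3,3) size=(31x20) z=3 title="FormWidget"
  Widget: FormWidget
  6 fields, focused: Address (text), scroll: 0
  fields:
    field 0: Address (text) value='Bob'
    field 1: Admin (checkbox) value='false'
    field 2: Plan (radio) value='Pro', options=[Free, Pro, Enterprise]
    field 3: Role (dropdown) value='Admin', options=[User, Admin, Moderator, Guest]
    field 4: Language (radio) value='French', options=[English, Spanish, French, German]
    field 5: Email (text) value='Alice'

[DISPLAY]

 Address:    [Bob          ]┃    █┃         
 Admin:      [ ]            ┃    ░┃         
 Plan:       ( ) Free  (●) P┃    ░┃━━┓      
 Role:       [Admin       ▼]┃    ░┃  ┃      
 Language:   ( ) English  ( ┃    ░┃──┨      
 Email:      [Alice        ]┃    ░┃  ┃      
                            ┃"   ░┃D ┃      
                            ┃    ░┃--┃      
                            ┃    ▼┃  ┃      
                            ┃━━━━━┛  ┃      
                            ┃  0  404┃      
                            ┃  0     ┃      
                            ┃  0     ┃      
                            ┃━━━━━━━━┛      
                            ┃               
                            ┃               
━━━━━━━━━━━━━━━━━━━━━━━━━━━━┛               
                                            
                                            
                                            


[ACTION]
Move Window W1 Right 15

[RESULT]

 Address:    [Bob          ]┃vel = true     
 Admin:      [ ]            ┃al = 5432      
 Plan:       ( ) Free  (●) P┃ 4             
 Role:       [Admin       ▼]┃               
 Language:   ( ) English  ( ┃]              
 Email:      [Alice        ]┃e configuration
                            ┃_ssl = "0.0.0.0
                            ┃_size = 100    
                            ┃count = true   
                            ┃━━━━━━━━━━━━━━━
                            ┃  0  404┃      
                            ┃  0     ┃      
                            ┃  0     ┃      
                            ┃━━━━━━━━┛      
                            ┃               
                            ┃               
━━━━━━━━━━━━━━━━━━━━━━━━━━━━┛               
                                            
                                            
                                            


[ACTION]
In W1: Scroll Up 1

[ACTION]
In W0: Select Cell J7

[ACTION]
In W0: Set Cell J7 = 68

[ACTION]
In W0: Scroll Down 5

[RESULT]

 Address:    [Bob          ]┃vel = true     
 Admin:      [ ]            ┃al = 5432      
 Plan:       ( ) Free  (●) P┃ 4             
 Role:       [Admin       ▼]┃               
 Language:   ( ) English  ( ┃]              
 Email:      [Alice        ]┃e configuration
                            ┃_ssl = "0.0.0.0
                            ┃_size = 100    
                            ┃count = true   
                            ┃━━━━━━━━━━━━━━━
                            ┃  0     ┃      
                            ┃  0     ┃      
                            ┃  0     ┃      
                            ┃━━━━━━━━┛      
                            ┃               
                            ┃               
━━━━━━━━━━━━━━━━━━━━━━━━━━━━┛               
                                            
                                            
                                            
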